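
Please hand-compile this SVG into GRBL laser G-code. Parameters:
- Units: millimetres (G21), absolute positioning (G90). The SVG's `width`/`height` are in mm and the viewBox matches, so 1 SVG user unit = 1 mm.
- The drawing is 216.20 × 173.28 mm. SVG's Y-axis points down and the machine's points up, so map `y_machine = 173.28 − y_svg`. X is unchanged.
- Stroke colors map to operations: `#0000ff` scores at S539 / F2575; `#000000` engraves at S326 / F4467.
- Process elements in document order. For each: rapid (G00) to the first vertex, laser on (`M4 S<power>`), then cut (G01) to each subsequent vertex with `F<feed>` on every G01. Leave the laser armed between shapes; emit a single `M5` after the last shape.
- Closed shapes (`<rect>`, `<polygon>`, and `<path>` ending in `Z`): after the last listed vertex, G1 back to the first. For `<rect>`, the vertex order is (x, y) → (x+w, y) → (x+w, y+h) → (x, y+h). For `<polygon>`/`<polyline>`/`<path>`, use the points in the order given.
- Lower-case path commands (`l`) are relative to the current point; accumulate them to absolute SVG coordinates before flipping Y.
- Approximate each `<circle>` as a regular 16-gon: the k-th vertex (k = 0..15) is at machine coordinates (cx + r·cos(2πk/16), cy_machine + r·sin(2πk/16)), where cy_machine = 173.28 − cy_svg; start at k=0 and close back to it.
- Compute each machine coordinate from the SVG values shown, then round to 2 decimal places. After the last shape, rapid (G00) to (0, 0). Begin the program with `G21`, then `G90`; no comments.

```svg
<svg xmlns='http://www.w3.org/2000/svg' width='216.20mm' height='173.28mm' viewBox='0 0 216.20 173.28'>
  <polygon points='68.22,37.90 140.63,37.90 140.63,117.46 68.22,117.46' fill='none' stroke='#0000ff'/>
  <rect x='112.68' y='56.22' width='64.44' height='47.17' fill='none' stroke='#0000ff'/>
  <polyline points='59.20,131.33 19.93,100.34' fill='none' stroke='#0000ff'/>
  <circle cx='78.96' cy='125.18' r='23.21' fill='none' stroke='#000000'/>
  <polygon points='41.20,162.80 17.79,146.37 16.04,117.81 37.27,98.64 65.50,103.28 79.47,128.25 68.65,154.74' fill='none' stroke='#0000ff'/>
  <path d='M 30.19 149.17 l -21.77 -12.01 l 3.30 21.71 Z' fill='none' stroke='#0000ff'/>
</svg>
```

G21
G90
G00 X68.22 Y135.38
M4 S539
G01 X140.63 Y135.38 F2575
G01 X140.63 Y55.82 F2575
G01 X68.22 Y55.82 F2575
G01 X68.22 Y135.38 F2575
G00 X112.68 Y117.06
M4 S539
G01 X177.12 Y117.06 F2575
G01 X177.12 Y69.89 F2575
G01 X112.68 Y69.89 F2575
G01 X112.68 Y117.06 F2575
G00 X59.20 Y41.95
M4 S539
G01 X19.93 Y72.94 F2575
G00 X102.17 Y48.10
M4 S326
G01 X100.40 Y56.98 F4467
G01 X95.37 Y64.51 F4467
G01 X87.84 Y69.54 F4467
G01 X78.96 Y71.31 F4467
G01 X70.08 Y69.54 F4467
G01 X62.55 Y64.51 F4467
G01 X57.52 Y56.98 F4467
G01 X55.75 Y48.10 F4467
G01 X57.52 Y39.22 F4467
G01 X62.55 Y31.69 F4467
G01 X70.08 Y26.66 F4467
G01 X78.96 Y24.89 F4467
G01 X87.84 Y26.66 F4467
G01 X95.37 Y31.69 F4467
G01 X100.40 Y39.22 F4467
G01 X102.17 Y48.10 F4467
G00 X41.20 Y10.48
M4 S539
G01 X17.79 Y26.91 F2575
G01 X16.04 Y55.47 F2575
G01 X37.27 Y74.64 F2575
G01 X65.50 Y70.00 F2575
G01 X79.47 Y45.03 F2575
G01 X68.65 Y18.54 F2575
G01 X41.20 Y10.48 F2575
G00 X30.19 Y24.11
M4 S539
G01 X8.42 Y36.12 F2575
G01 X11.72 Y14.41 F2575
G01 X30.19 Y24.11 F2575
M5
G00 X0.00 Y0.00

Since the viewBox matches the mm dimensions, user units are millimetres directly. The only transform is the Y-flip y_m = 173.28 − y_svg.

Shape 1 is a rectangle drawn with `<polygon>`. Its stroke #0000ff means score at S539, F2575. After flipping Y the toolpath is (68.22,135.38) → (140.63,135.38) → (140.63,55.82) → (68.22,55.82) → (68.22,135.38), returning to the start.

Shape 2 is a rectangle drawn with `<rect>`. Its stroke #0000ff means score at S539, F2575. After flipping Y the toolpath is (112.68,117.06) → (177.12,117.06) → (177.12,69.89) → (112.68,69.89) → (112.68,117.06), returning to the start.

Shape 3 is a line segment drawn with `<polyline>`. Its stroke #0000ff means score at S539, F2575. After flipping Y the toolpath is (59.20,41.95) → (19.93,72.94).

Shape 4 is a circle drawn with `<circle>`. Its stroke #000000 means engrave at S326, F4467. After flipping Y the toolpath is (102.17,48.10) → (100.40,56.98) → (95.37,64.51) → (87.84,69.54) → (78.96,71.31) → (70.08,69.54) → (62.55,64.51) → (57.52,56.98) → (55.75,48.10) → (57.52,39.22) → (62.55,31.69) → (70.08,26.66) → (78.96,24.89) → (87.84,26.66) → (95.37,31.69) → (100.40,39.22) → (102.17,48.10), returning to the start.

Shape 5 is a regular polygon drawn with `<polygon>`. Its stroke #0000ff means score at S539, F2575. After flipping Y the toolpath is (41.20,10.48) → (17.79,26.91) → (16.04,55.47) → (37.27,74.64) → (65.50,70.00) → (79.47,45.03) → (68.65,18.54) → (41.20,10.48), returning to the start.

Shape 6 is a closed polygon drawn with `<path>`. Its stroke #0000ff means score at S539, F2575. After flipping Y the toolpath is (30.19,24.11) → (8.42,36.12) → (11.72,14.41) → (30.19,24.11), returning to the start.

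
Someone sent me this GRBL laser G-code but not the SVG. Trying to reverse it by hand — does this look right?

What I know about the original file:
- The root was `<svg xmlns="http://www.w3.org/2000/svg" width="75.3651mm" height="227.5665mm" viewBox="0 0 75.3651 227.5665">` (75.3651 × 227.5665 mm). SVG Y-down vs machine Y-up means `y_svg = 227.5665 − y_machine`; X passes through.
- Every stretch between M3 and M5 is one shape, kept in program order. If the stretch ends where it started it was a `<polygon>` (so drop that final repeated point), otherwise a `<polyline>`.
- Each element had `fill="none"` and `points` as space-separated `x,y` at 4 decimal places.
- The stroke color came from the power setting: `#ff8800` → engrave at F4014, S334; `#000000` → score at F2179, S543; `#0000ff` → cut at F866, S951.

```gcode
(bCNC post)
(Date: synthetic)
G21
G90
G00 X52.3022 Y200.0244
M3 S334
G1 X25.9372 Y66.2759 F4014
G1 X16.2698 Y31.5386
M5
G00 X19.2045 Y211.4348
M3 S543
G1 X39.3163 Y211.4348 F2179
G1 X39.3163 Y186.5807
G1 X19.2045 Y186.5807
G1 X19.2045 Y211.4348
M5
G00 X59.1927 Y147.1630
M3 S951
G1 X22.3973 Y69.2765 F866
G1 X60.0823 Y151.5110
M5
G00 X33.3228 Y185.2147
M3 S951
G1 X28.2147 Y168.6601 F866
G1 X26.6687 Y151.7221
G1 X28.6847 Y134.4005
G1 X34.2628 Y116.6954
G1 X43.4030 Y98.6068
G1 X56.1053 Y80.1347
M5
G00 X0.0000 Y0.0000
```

Machine Y-up, SVG Y-down with viewBox height 227.5665, so y_svg = 227.5665 − y_machine; X carries over.

Run 1: power S334 maps to stroke `#ff8800` (engrave). The run is open, so emit a `<polyline>` with points (Y-flipped): 52.3022,27.5421 25.9372,161.2906 16.2698,196.0279.

Run 2: S543 ⇒ score layer `#000000`. The run returns to its start, so emit a `<polygon>` with points (Y-flipped): 19.2045,16.1317 39.3163,16.1317 39.3163,40.9858 19.2045,40.9858.

Run 3: the run's S951 means `#0000ff` (cut). The run is open, so emit a `<polyline>` with points (Y-flipped): 59.1927,80.4035 22.3973,158.2900 60.0823,76.0555.

Run 4: power S951 maps to stroke `#0000ff` (cut). The run is open, so emit a `<polyline>` with points (Y-flipped): 33.3228,42.3518 28.2147,58.9064 26.6687,75.8444 28.6847,93.1660 34.2628,110.8711 43.4030,128.9597 56.1053,147.4318.

<svg xmlns="http://www.w3.org/2000/svg" width="75.3651mm" height="227.5665mm" viewBox="0 0 75.3651 227.5665">
  <polyline points="52.3022,27.5421 25.9372,161.2906 16.2698,196.0279" fill="none" stroke="#ff8800"/>
  <polygon points="19.2045,16.1317 39.3163,16.1317 39.3163,40.9858 19.2045,40.9858" fill="none" stroke="#000000"/>
  <polyline points="59.1927,80.4035 22.3973,158.2900 60.0823,76.0555" fill="none" stroke="#0000ff"/>
  <polyline points="33.3228,42.3518 28.2147,58.9064 26.6687,75.8444 28.6847,93.1660 34.2628,110.8711 43.4030,128.9597 56.1053,147.4318" fill="none" stroke="#0000ff"/>
</svg>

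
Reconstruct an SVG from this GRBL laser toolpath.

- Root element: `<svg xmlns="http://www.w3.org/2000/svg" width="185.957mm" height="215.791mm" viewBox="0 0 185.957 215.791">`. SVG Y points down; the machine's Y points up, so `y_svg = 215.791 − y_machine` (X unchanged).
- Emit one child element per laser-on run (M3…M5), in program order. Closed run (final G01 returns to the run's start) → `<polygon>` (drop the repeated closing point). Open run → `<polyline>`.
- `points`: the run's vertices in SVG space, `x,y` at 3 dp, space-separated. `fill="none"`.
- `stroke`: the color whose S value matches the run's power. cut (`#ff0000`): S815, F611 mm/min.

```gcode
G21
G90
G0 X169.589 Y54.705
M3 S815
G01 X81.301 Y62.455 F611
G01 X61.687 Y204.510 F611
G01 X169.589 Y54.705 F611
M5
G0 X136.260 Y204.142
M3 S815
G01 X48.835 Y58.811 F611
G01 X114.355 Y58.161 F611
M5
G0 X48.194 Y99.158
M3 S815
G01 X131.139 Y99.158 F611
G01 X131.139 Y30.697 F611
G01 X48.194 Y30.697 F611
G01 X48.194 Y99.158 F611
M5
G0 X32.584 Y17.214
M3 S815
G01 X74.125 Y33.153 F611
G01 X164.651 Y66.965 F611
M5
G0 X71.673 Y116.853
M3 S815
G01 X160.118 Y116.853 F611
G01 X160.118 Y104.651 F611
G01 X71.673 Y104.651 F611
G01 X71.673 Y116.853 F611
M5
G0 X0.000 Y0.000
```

y_svg = 215.791 − y_m. Every run uses S815, so all elements get stroke `#ff0000` (cut).

[1] closed run; points: 169.589,161.086 81.301,153.336 61.687,11.281

[2] open run; points: 136.260,11.649 48.835,156.980 114.355,157.630

[3] closed run; points: 48.194,116.633 131.139,116.633 131.139,185.094 48.194,185.094

[4] open run; points: 32.584,198.577 74.125,182.638 164.651,148.826

[5] closed run; points: 71.673,98.938 160.118,98.938 160.118,111.140 71.673,111.140

<svg xmlns="http://www.w3.org/2000/svg" width="185.957mm" height="215.791mm" viewBox="0 0 185.957 215.791">
  <polygon points="169.589,161.086 81.301,153.336 61.687,11.281" fill="none" stroke="#ff0000"/>
  <polyline points="136.260,11.649 48.835,156.980 114.355,157.630" fill="none" stroke="#ff0000"/>
  <polygon points="48.194,116.633 131.139,116.633 131.139,185.094 48.194,185.094" fill="none" stroke="#ff0000"/>
  <polyline points="32.584,198.577 74.125,182.638 164.651,148.826" fill="none" stroke="#ff0000"/>
  <polygon points="71.673,98.938 160.118,98.938 160.118,111.140 71.673,111.140" fill="none" stroke="#ff0000"/>
</svg>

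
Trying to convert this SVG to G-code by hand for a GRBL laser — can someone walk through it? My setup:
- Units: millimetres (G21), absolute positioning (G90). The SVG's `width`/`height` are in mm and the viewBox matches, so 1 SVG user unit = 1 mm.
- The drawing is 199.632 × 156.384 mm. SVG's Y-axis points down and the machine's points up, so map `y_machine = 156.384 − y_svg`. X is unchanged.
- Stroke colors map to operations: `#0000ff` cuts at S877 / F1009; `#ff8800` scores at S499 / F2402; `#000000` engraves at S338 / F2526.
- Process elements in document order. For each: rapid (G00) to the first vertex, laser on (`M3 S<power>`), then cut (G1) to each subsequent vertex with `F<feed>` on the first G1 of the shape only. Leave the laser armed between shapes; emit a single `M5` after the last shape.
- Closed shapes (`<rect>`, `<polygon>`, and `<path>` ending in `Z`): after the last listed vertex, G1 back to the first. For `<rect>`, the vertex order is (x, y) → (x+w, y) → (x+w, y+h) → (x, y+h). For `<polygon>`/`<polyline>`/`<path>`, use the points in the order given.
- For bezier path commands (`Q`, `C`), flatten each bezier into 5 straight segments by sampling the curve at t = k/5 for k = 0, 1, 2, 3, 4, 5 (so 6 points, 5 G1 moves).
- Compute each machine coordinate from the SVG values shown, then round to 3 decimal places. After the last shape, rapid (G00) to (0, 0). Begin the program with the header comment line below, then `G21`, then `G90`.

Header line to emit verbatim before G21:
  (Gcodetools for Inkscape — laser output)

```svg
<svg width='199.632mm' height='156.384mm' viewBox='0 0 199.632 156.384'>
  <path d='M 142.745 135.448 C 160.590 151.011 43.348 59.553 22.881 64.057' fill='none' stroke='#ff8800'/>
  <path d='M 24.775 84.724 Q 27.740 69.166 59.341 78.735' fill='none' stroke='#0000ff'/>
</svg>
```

1 u = 1 mm; y_m = 156.384 − y.

[1] `<path>` cubic bezier, #ff8800→score S499 F2402: (142.745,20.936) → (139.096,22.817) → (114.156,40.640) → (79.054,64.661) → (44.919,85.138) → (22.881,92.327)

[2] `<path>` quadratic bezier, #0000ff→cut S877 F1009: (24.775,71.660) → (27.106,76.878) → (31.729,80.086) → (38.642,81.284) → (47.846,80.472) → (59.341,77.649)

(Gcodetools for Inkscape — laser output)
G21
G90
G00 X142.745 Y20.936
M3 S499
G1 X139.096 Y22.817 F2402
G1 X114.156 Y40.640
G1 X79.054 Y64.661
G1 X44.919 Y85.138
G1 X22.881 Y92.327
G00 X24.775 Y71.660
M3 S877
G1 X27.106 Y76.878 F1009
G1 X31.729 Y80.086
G1 X38.642 Y81.284
G1 X47.846 Y80.472
G1 X59.341 Y77.649
M5
G00 X0.000 Y0.000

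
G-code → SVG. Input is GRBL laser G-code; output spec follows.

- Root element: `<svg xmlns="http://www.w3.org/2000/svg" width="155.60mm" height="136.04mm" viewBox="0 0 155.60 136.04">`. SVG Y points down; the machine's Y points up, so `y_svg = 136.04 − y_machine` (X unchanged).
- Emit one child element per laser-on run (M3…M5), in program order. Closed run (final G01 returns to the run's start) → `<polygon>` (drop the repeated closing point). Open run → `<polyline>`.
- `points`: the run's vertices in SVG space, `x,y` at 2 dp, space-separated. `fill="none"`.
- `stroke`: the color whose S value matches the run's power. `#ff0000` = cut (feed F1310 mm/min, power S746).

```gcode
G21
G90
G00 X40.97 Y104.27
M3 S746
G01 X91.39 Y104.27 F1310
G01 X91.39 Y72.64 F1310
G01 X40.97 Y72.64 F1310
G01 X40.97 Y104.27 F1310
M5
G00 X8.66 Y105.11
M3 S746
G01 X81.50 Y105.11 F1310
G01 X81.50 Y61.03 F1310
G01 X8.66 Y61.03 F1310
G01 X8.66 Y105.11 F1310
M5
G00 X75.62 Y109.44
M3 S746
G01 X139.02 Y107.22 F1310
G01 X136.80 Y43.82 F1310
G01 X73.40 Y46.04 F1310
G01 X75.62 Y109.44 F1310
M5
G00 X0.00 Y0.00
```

y_svg = 136.04 − y_m. Every run uses S746, so all elements get stroke `#ff0000` (cut).

[1] closed run; points: 40.97,31.77 91.39,31.77 91.39,63.40 40.97,63.40

[2] closed run; points: 8.66,30.93 81.50,30.93 81.50,75.01 8.66,75.01

[3] closed run; points: 75.62,26.60 139.02,28.82 136.80,92.22 73.40,90.00

<svg xmlns="http://www.w3.org/2000/svg" width="155.60mm" height="136.04mm" viewBox="0 0 155.60 136.04">
  <polygon points="40.97,31.77 91.39,31.77 91.39,63.40 40.97,63.40" fill="none" stroke="#ff0000"/>
  <polygon points="8.66,30.93 81.50,30.93 81.50,75.01 8.66,75.01" fill="none" stroke="#ff0000"/>
  <polygon points="75.62,26.60 139.02,28.82 136.80,92.22 73.40,90.00" fill="none" stroke="#ff0000"/>
</svg>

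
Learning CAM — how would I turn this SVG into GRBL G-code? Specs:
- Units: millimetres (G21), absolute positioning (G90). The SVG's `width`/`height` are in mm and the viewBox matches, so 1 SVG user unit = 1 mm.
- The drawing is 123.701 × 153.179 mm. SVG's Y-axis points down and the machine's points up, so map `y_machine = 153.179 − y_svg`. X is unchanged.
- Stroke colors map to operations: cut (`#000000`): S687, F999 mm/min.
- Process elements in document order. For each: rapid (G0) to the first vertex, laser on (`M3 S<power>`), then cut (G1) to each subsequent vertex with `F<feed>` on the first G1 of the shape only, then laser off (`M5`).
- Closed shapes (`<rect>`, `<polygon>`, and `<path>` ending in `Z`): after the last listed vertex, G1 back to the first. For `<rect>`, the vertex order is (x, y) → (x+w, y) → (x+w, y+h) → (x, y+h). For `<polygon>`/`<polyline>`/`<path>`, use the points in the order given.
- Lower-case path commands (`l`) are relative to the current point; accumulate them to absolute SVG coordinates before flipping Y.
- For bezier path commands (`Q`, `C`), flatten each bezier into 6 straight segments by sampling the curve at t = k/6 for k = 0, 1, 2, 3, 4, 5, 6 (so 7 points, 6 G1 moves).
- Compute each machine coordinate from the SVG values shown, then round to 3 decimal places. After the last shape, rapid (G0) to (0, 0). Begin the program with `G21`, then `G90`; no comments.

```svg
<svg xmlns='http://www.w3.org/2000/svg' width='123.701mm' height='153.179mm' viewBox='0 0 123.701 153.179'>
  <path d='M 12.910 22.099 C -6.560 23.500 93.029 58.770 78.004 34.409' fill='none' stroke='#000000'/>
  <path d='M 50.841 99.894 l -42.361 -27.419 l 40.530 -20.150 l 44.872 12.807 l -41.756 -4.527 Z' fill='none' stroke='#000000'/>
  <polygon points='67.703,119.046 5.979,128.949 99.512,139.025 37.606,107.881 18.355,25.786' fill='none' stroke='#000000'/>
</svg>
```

1 u = 1 mm; y_m = 153.179 − y.

[1] `<path>` cubic bezier, #000000→cut S687 F999: (12.910,131.080) → (12.015,127.990) → (24.472,121.852) → (43.790,115.264) → (63.479,110.823) → (77.047,111.126) → (78.004,118.770)

[2] `<path>` closed polygon, #000000→cut S687 F999: (50.841,53.285) → (8.480,80.704) → (49.010,100.854) → (93.882,88.047) → (52.126,92.574) → (50.841,53.285) (closed)

[3] `<polygon>` closed polygon, #000000→cut S687 F999: (67.703,34.133) → (5.979,24.230) → (99.512,14.154) → (37.606,45.298) → (18.355,127.393) → (67.703,34.133) (closed)

G21
G90
G0 X12.910 Y131.080
M3 S687
G1 X12.015 Y127.990 F999
G1 X24.472 Y121.852
G1 X43.790 Y115.264
G1 X63.479 Y110.823
G1 X77.047 Y111.126
G1 X78.004 Y118.770
M5
G0 X50.841 Y53.285
M3 S687
G1 X8.480 Y80.704 F999
G1 X49.010 Y100.854
G1 X93.882 Y88.047
G1 X52.126 Y92.574
G1 X50.841 Y53.285
M5
G0 X67.703 Y34.133
M3 S687
G1 X5.979 Y24.230 F999
G1 X99.512 Y14.154
G1 X37.606 Y45.298
G1 X18.355 Y127.393
G1 X67.703 Y34.133
M5
G0 X0.000 Y0.000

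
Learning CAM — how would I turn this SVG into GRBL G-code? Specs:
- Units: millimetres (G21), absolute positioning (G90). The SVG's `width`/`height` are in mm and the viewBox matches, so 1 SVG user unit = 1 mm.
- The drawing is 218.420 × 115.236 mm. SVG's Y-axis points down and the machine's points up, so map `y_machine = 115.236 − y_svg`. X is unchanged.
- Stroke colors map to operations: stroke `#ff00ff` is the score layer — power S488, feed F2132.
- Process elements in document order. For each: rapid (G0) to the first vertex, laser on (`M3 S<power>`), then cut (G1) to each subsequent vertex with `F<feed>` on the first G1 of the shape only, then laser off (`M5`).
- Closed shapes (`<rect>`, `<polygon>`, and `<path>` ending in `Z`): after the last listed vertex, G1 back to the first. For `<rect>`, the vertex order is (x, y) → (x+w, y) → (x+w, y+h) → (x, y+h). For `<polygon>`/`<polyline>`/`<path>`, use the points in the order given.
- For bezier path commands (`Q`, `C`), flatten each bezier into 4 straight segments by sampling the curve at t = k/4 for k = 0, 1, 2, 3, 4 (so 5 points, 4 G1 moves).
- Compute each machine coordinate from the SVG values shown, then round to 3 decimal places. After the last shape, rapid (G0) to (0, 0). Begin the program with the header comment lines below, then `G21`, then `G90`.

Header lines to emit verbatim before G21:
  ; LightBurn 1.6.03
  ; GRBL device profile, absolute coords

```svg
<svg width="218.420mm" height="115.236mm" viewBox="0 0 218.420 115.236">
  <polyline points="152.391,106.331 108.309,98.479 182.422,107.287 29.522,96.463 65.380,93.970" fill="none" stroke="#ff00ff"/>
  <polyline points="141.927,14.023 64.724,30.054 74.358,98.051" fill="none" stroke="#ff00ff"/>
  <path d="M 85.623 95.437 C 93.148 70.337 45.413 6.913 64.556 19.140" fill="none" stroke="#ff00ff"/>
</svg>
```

Since the viewBox matches the mm dimensions, user units are millimetres directly. The only transform is the Y-flip y_m = 115.236 − y_svg.

Shape 1 is a open polyline drawn with `<polyline>`. Its stroke #ff00ff means score at S488, F2132. After flipping Y the toolpath is (152.391,8.905) → (108.309,16.757) → (182.422,7.949) → (29.522,18.773) → (65.380,21.266).

Shape 2 is a open polyline drawn with `<polyline>`. Its stroke #ff00ff means score at S488, F2132. After flipping Y the toolpath is (141.927,101.213) → (64.724,85.182) → (74.358,17.185).

Shape 3 is a cubic bezier drawn with `<path>`. Its stroke #ff00ff means score at S488, F2132. After flipping Y the toolpath is (85.623,19.799) → (82.814,44.029) → (70.733,71.945) → (60.830,92.863) → (64.556,96.096).

; LightBurn 1.6.03
; GRBL device profile, absolute coords
G21
G90
G0 X152.391 Y8.905
M3 S488
G1 X108.309 Y16.757 F2132
G1 X182.422 Y7.949
G1 X29.522 Y18.773
G1 X65.380 Y21.266
M5
G0 X141.927 Y101.213
M3 S488
G1 X64.724 Y85.182 F2132
G1 X74.358 Y17.185
M5
G0 X85.623 Y19.799
M3 S488
G1 X82.814 Y44.029 F2132
G1 X70.733 Y71.945
G1 X60.830 Y92.863
G1 X64.556 Y96.096
M5
G0 X0.000 Y0.000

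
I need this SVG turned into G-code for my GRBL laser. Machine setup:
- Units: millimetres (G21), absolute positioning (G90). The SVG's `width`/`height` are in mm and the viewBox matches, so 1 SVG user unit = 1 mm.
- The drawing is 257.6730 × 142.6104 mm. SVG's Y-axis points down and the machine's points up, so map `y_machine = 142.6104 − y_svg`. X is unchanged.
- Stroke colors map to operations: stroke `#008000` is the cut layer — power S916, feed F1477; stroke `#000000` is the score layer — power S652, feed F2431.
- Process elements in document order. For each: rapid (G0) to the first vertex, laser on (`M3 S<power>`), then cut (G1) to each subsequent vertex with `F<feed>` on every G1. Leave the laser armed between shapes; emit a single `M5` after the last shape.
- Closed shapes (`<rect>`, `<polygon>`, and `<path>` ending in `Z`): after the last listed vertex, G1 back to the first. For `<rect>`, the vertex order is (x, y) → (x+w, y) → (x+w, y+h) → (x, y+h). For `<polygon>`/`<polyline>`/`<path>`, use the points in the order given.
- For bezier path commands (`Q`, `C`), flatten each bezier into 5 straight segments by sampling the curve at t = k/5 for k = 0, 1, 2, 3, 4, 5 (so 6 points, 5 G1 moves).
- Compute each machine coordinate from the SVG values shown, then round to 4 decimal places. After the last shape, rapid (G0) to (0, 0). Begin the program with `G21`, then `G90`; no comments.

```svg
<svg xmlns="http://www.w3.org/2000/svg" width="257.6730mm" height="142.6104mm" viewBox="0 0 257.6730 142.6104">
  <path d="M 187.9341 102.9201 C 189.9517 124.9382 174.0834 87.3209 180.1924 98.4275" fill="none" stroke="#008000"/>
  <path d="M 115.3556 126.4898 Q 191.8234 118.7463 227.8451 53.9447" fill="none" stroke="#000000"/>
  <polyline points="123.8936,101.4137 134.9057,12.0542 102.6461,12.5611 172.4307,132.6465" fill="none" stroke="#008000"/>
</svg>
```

1 u = 1 mm; y_m = 142.6104 − y.

[1] `<path>` cubic bezier, #008000→cut S916 F1477: (187.9341,39.6903) → (187.3173,32.7688) → (184.3212,34.9586) → (180.8595,41.0583) → (178.8454,45.8669) → (180.1924,44.1829)

[2] `<path>` quadratic bezier, #000000→score S652 F2431: (115.3556,16.1206) → (144.3249,21.5003) → (170.0585,31.4447) → (192.5564,45.9537) → (211.8186,65.0274) → (227.8451,88.6657)

[3] `<polyline>` open polyline, #008000→cut S916 F1477: (123.8936,41.1967) → (134.9057,130.5562) → (102.6461,130.0493) → (172.4307,9.9639)

G21
G90
G0 X187.9341 Y39.6903
M3 S916
G1 X187.3173 Y32.7688 F1477
G1 X184.3212 Y34.9586 F1477
G1 X180.8595 Y41.0583 F1477
G1 X178.8454 Y45.8669 F1477
G1 X180.1924 Y44.1829 F1477
G0 X115.3556 Y16.1206
M3 S652
G1 X144.3249 Y21.5003 F2431
G1 X170.0585 Y31.4447 F2431
G1 X192.5564 Y45.9537 F2431
G1 X211.8186 Y65.0274 F2431
G1 X227.8451 Y88.6657 F2431
G0 X123.8936 Y41.1967
M3 S916
G1 X134.9057 Y130.5562 F1477
G1 X102.6461 Y130.0493 F1477
G1 X172.4307 Y9.9639 F1477
M5
G0 X0.0000 Y0.0000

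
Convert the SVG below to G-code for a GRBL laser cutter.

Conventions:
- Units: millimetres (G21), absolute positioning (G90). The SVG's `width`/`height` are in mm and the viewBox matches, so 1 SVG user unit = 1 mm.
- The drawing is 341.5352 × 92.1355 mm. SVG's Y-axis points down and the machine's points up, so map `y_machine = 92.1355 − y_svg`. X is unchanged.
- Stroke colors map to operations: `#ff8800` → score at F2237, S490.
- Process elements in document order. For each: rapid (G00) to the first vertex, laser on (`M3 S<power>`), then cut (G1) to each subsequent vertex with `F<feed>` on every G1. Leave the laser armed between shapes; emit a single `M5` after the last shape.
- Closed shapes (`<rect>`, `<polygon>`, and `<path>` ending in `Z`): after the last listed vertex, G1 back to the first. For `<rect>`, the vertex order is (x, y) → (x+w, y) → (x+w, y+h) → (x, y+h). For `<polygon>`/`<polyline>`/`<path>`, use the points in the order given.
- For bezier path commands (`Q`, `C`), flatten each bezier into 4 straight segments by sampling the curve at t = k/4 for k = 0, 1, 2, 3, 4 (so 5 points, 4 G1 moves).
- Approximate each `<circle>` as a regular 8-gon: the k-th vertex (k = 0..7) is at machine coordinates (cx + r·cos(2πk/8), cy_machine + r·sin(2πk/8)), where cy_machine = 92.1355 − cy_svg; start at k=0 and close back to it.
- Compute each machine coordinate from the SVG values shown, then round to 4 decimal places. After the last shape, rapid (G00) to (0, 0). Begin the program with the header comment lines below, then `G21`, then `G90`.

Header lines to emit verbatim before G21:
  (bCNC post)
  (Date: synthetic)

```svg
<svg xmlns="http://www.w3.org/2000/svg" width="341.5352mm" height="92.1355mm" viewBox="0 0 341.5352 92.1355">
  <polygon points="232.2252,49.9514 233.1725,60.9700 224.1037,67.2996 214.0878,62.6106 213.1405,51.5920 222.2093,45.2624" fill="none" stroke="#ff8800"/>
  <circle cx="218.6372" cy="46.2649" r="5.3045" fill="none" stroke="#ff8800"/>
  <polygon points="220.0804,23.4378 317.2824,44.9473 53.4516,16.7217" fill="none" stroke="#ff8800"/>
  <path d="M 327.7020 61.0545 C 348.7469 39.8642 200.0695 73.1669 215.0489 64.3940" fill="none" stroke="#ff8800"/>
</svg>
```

1 u = 1 mm; y_m = 92.1355 − y.

[1] `<polygon>` regular polygon, #ff8800→score S490 F2237: (232.2252,42.1841) → (233.1725,31.1655) → (224.1037,24.8359) → (214.0878,29.5249) → (213.1405,40.5435) → (222.2093,46.8731) → (232.2252,42.1841) (closed)

[2] `<circle>` circle, #ff8800→score S490 F2237: (223.9417,45.8706) → (222.3880,49.6214) → (218.6372,51.1751) → (214.8864,49.6214) → (213.3327,45.8706) → (214.8864,42.1198) → (218.6372,40.5661) → (222.3880,42.1198) → (223.9417,45.8706) (closed)

[3] `<polygon>` closed polygon, #ff8800→score S490 F2237: (220.0804,68.6977) → (317.2824,47.1882) → (53.4516,75.4138) → (220.0804,68.6977) (closed)

[4] `<path>` cubic bezier, #ff8800→score S490 F2237: (327.7020,31.0810) → (316.8718,38.2652) → (273.6500,34.0678) → (229.2910,27.5421) → (215.0489,27.7415)

(bCNC post)
(Date: synthetic)
G21
G90
G00 X232.2252 Y42.1841
M3 S490
G1 X233.1725 Y31.1655 F2237
G1 X224.1037 Y24.8359 F2237
G1 X214.0878 Y29.5249 F2237
G1 X213.1405 Y40.5435 F2237
G1 X222.2093 Y46.8731 F2237
G1 X232.2252 Y42.1841 F2237
G00 X223.9417 Y45.8706
M3 S490
G1 X222.3880 Y49.6214 F2237
G1 X218.6372 Y51.1751 F2237
G1 X214.8864 Y49.6214 F2237
G1 X213.3327 Y45.8706 F2237
G1 X214.8864 Y42.1198 F2237
G1 X218.6372 Y40.5661 F2237
G1 X222.3880 Y42.1198 F2237
G1 X223.9417 Y45.8706 F2237
G00 X220.0804 Y68.6977
M3 S490
G1 X317.2824 Y47.1882 F2237
G1 X53.4516 Y75.4138 F2237
G1 X220.0804 Y68.6977 F2237
G00 X327.7020 Y31.0810
M3 S490
G1 X316.8718 Y38.2652 F2237
G1 X273.6500 Y34.0678 F2237
G1 X229.2910 Y27.5421 F2237
G1 X215.0489 Y27.7415 F2237
M5
G00 X0.0000 Y0.0000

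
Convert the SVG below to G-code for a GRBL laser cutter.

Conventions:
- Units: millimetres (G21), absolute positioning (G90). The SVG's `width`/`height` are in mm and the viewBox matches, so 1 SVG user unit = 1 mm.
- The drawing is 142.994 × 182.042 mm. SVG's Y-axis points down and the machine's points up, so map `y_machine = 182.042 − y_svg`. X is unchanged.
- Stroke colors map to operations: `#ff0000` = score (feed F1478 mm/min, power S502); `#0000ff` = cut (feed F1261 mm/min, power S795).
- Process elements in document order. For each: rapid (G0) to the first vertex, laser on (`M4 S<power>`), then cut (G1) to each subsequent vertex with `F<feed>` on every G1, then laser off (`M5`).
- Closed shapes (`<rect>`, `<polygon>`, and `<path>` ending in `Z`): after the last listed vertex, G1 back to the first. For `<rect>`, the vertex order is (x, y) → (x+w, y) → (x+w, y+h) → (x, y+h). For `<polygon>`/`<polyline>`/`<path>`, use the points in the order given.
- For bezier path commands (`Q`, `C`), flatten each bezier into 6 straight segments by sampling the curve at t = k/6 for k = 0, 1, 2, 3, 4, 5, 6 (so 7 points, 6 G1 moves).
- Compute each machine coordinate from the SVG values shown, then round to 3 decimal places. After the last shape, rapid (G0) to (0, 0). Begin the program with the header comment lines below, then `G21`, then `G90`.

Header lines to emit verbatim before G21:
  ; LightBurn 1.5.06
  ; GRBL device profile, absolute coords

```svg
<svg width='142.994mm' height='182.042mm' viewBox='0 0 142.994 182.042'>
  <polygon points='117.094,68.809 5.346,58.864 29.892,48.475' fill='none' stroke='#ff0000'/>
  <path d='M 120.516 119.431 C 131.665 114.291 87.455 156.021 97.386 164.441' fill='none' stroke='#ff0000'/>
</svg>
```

viewBox `0 0 142.994 182.042` with mm width/height → 1 unit = 1 mm. Flip: y_m = 182.042 − y_svg.

**Shape 1** — `<polygon>` closed polygon, stroke `#ff0000` → score (S502, F1478). Machine vertices: (117.094,113.233) → (5.346,123.178) → (29.892,133.567) → (117.094,113.233). Closed: final G1 returns to the first vertex.

**Shape 2** — `<path>` cubic bezier, stroke `#ff0000` → score (S502, F1478). Control points (SVG): P0=(120.516,119.431), P1=(131.665,114.291), P2=(87.455,156.021), P3=(97.386,164.441); sampled at t=k/6. Machine vertices: (120.516,62.611) → (121.984,61.646) → (117.268,55.097) → (109.408,45.191) → (101.446,34.155) → (96.425,24.216) → (97.386,17.601). Open path.

; LightBurn 1.5.06
; GRBL device profile, absolute coords
G21
G90
G0 X117.094 Y113.233
M4 S502
G1 X5.346 Y123.178 F1478
G1 X29.892 Y133.567 F1478
G1 X117.094 Y113.233 F1478
M5
G0 X120.516 Y62.611
M4 S502
G1 X121.984 Y61.646 F1478
G1 X117.268 Y55.097 F1478
G1 X109.408 Y45.191 F1478
G1 X101.446 Y34.155 F1478
G1 X96.425 Y24.216 F1478
G1 X97.386 Y17.601 F1478
M5
G0 X0.000 Y0.000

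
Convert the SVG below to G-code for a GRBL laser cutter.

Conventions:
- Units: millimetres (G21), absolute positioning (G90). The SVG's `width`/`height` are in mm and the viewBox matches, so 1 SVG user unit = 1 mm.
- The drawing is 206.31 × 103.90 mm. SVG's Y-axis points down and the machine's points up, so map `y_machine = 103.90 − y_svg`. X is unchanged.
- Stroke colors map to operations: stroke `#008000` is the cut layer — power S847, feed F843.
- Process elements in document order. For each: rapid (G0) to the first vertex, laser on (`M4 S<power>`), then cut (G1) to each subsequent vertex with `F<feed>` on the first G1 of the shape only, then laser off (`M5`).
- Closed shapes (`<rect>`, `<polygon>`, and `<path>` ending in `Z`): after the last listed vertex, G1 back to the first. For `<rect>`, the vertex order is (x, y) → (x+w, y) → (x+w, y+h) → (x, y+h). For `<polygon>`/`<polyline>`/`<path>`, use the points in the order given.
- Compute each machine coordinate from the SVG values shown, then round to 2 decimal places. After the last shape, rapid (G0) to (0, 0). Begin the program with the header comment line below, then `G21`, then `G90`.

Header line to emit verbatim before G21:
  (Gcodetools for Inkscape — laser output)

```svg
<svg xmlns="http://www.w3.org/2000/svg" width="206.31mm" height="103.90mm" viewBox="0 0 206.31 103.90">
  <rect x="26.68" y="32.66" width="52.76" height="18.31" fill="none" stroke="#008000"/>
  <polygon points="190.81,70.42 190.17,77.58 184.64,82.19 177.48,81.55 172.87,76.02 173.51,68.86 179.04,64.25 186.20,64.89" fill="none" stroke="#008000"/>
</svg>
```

1 u = 1 mm; y_m = 103.90 − y.

[1] `<rect>` rectangle, #008000→cut S847 F843: (26.68,71.24) → (79.44,71.24) → (79.44,52.93) → (26.68,52.93) → (26.68,71.24) (closed)

[2] `<polygon>` regular polygon, #008000→cut S847 F843: (190.81,33.48) → (190.17,26.32) → (184.64,21.71) → (177.48,22.35) → (172.87,27.88) → (173.51,35.04) → (179.04,39.65) → (186.20,39.01) → (190.81,33.48) (closed)

(Gcodetools for Inkscape — laser output)
G21
G90
G0 X26.68 Y71.24
M4 S847
G1 X79.44 Y71.24 F843
G1 X79.44 Y52.93
G1 X26.68 Y52.93
G1 X26.68 Y71.24
M5
G0 X190.81 Y33.48
M4 S847
G1 X190.17 Y26.32 F843
G1 X184.64 Y21.71
G1 X177.48 Y22.35
G1 X172.87 Y27.88
G1 X173.51 Y35.04
G1 X179.04 Y39.65
G1 X186.20 Y39.01
G1 X190.81 Y33.48
M5
G0 X0.00 Y0.00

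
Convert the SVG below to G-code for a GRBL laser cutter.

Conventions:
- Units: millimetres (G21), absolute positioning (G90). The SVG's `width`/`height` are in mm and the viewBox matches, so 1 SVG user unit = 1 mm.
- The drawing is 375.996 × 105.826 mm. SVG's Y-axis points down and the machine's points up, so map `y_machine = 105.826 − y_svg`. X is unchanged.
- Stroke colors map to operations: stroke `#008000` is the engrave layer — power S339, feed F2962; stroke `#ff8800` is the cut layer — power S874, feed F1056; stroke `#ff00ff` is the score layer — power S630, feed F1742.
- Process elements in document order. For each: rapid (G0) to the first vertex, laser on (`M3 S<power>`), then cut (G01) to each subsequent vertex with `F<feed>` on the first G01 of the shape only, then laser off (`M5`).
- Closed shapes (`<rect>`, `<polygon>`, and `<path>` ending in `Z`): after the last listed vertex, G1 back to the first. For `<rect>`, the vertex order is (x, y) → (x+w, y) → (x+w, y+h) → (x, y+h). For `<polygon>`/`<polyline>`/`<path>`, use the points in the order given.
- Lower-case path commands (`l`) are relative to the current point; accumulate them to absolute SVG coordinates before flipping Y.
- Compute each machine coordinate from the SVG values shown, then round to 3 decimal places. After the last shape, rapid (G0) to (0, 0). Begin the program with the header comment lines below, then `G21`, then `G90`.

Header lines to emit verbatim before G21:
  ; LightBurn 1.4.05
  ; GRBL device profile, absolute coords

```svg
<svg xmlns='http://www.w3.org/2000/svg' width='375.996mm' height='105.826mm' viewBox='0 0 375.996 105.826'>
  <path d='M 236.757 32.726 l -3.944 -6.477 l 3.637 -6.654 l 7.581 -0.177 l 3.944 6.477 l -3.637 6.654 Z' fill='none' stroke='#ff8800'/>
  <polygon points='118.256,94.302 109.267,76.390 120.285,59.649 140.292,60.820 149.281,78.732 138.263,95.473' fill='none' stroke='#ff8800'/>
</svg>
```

; LightBurn 1.4.05
; GRBL device profile, absolute coords
G21
G90
G0 X236.757 Y73.100
M3 S874
G01 X232.813 Y79.577 F1056
G01 X236.450 Y86.231
G01 X244.031 Y86.408
G01 X247.975 Y79.931
G01 X244.338 Y73.277
G01 X236.757 Y73.100
M5
G0 X118.256 Y11.524
M3 S874
G01 X109.267 Y29.436 F1056
G01 X120.285 Y46.177
G01 X140.292 Y45.006
G01 X149.281 Y27.094
G01 X138.263 Y10.353
G01 X118.256 Y11.524
M5
G0 X0.000 Y0.000

1 u = 1 mm; y_m = 105.826 − y.

[1] `<path>` regular polygon, #ff8800→cut S874 F1056: (236.757,73.100) → (232.813,79.577) → (236.450,86.231) → (244.031,86.408) → (247.975,79.931) → (244.338,73.277) → (236.757,73.100) (closed)

[2] `<polygon>` regular polygon, #ff8800→cut S874 F1056: (118.256,11.524) → (109.267,29.436) → (120.285,46.177) → (140.292,45.006) → (149.281,27.094) → (138.263,10.353) → (118.256,11.524) (closed)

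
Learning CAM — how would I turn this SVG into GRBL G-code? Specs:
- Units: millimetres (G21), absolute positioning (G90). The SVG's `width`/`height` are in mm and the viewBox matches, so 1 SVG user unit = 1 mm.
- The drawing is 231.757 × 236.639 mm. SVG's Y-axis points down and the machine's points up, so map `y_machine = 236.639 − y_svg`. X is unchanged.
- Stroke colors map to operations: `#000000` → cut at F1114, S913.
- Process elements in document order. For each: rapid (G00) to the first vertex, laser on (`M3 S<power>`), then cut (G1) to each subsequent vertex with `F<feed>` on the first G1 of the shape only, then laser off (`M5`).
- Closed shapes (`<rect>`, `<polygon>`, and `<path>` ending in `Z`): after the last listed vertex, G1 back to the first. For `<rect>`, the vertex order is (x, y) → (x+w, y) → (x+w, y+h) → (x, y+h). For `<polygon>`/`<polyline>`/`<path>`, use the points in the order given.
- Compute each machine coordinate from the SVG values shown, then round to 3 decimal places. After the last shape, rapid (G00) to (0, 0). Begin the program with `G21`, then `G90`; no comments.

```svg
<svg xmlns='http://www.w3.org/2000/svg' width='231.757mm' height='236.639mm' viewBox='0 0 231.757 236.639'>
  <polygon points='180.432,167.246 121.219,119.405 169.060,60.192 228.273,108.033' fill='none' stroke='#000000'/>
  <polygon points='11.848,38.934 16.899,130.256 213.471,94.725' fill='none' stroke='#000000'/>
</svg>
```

viewBox `0 0 231.757 236.639` with mm width/height → 1 unit = 1 mm. Flip: y_m = 236.639 − y_svg.

**Shape 1** — `<polygon>` regular polygon, stroke `#000000` → cut (S913, F1114). Machine vertices: (180.432,69.393) → (121.219,117.234) → (169.060,176.447) → (228.273,128.606) → (180.432,69.393). Closed: final G1 returns to the first vertex.

**Shape 2** — `<polygon>` closed polygon, stroke `#000000` → cut (S913, F1114). Machine vertices: (11.848,197.705) → (16.899,106.383) → (213.471,141.914) → (11.848,197.705). Closed: final G1 returns to the first vertex.

G21
G90
G00 X180.432 Y69.393
M3 S913
G1 X121.219 Y117.234 F1114
G1 X169.060 Y176.447
G1 X228.273 Y128.606
G1 X180.432 Y69.393
M5
G00 X11.848 Y197.705
M3 S913
G1 X16.899 Y106.383 F1114
G1 X213.471 Y141.914
G1 X11.848 Y197.705
M5
G00 X0.000 Y0.000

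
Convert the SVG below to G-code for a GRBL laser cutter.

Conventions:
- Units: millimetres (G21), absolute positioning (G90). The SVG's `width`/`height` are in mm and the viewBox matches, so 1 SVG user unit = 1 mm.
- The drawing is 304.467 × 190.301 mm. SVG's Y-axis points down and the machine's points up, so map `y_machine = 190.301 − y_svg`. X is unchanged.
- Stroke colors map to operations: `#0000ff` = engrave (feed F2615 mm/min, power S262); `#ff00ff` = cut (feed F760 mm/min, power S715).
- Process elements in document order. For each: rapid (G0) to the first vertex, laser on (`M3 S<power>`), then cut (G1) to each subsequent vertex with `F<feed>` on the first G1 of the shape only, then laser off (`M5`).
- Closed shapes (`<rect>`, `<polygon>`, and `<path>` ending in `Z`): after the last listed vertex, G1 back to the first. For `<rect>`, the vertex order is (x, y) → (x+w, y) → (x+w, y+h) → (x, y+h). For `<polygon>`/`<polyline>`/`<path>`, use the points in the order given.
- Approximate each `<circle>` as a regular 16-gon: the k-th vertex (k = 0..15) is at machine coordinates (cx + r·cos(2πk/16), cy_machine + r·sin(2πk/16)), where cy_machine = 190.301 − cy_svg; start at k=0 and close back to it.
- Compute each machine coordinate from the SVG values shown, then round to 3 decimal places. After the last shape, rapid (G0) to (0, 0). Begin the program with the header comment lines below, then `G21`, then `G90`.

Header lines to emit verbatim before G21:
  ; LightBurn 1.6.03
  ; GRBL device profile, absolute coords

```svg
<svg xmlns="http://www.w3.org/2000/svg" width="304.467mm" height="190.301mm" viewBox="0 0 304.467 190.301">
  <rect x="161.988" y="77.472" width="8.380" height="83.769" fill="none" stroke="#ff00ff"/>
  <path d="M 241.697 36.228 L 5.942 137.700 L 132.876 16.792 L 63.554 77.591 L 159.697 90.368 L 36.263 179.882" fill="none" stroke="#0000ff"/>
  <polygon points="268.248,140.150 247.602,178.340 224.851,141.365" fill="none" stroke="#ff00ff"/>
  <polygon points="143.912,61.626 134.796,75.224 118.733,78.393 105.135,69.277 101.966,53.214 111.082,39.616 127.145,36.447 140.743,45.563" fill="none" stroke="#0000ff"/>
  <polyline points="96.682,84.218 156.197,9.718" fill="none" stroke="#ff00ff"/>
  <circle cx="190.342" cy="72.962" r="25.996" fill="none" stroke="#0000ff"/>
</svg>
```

; LightBurn 1.6.03
; GRBL device profile, absolute coords
G21
G90
G0 X161.988 Y112.829
M3 S715
G1 X170.368 Y112.829 F760
G1 X170.368 Y29.060
G1 X161.988 Y29.060
G1 X161.988 Y112.829
M5
G0 X241.697 Y154.073
M3 S262
G1 X5.942 Y52.601 F2615
G1 X132.876 Y173.509
G1 X63.554 Y112.710
G1 X159.697 Y99.933
G1 X36.263 Y10.419
M5
G0 X268.248 Y50.151
M3 S715
G1 X247.602 Y11.961 F760
G1 X224.851 Y48.936
G1 X268.248 Y50.151
M5
G0 X143.912 Y128.675
M3 S262
G1 X134.796 Y115.077 F2615
G1 X118.733 Y111.908
G1 X105.135 Y121.024
G1 X101.966 Y137.087
G1 X111.082 Y150.685
G1 X127.145 Y153.854
G1 X140.743 Y144.738
G1 X143.912 Y128.675
M5
G0 X96.682 Y106.083
M3 S715
G1 X156.197 Y180.583 F760
M5
G0 X216.338 Y117.339
M3 S262
G1 X214.359 Y127.287 F2615
G1 X208.724 Y135.721
G1 X200.290 Y141.356
G1 X190.342 Y143.335
G1 X180.394 Y141.356
G1 X171.960 Y135.721
G1 X166.325 Y127.287
G1 X164.346 Y117.339
G1 X166.325 Y107.391
G1 X171.960 Y98.957
G1 X180.394 Y93.322
G1 X190.342 Y91.343
G1 X200.290 Y93.322
G1 X208.724 Y98.957
G1 X214.359 Y107.391
G1 X216.338 Y117.339
M5
G0 X0.000 Y0.000

Since the viewBox matches the mm dimensions, user units are millimetres directly. The only transform is the Y-flip y_m = 190.301 − y_svg.

Shape 1 is a rectangle drawn with `<rect>`. Its stroke #ff00ff means cut at S715, F760. After flipping Y the toolpath is (161.988,112.829) → (170.368,112.829) → (170.368,29.060) → (161.988,29.060) → (161.988,112.829), returning to the start.

Shape 2 is a open polyline drawn with `<path>`. Its stroke #0000ff means engrave at S262, F2615. After flipping Y the toolpath is (241.697,154.073) → (5.942,52.601) → (132.876,173.509) → (63.554,112.710) → (159.697,99.933) → (36.263,10.419).

Shape 3 is a regular polygon drawn with `<polygon>`. Its stroke #ff00ff means cut at S715, F760. After flipping Y the toolpath is (268.248,50.151) → (247.602,11.961) → (224.851,48.936) → (268.248,50.151), returning to the start.

Shape 4 is a regular polygon drawn with `<polygon>`. Its stroke #0000ff means engrave at S262, F2615. After flipping Y the toolpath is (143.912,128.675) → (134.796,115.077) → (118.733,111.908) → (105.135,121.024) → (101.966,137.087) → (111.082,150.685) → (127.145,153.854) → (140.743,144.738) → (143.912,128.675), returning to the start.

Shape 5 is a line segment drawn with `<polyline>`. Its stroke #ff00ff means cut at S715, F760. After flipping Y the toolpath is (96.682,106.083) → (156.197,180.583).

Shape 6 is a circle drawn with `<circle>`. Its stroke #0000ff means engrave at S262, F2615. After flipping Y the toolpath is (216.338,117.339) → (214.359,127.287) → (208.724,135.721) → (200.290,141.356) → (190.342,143.335) → (180.394,141.356) → (171.960,135.721) → (166.325,127.287) → (164.346,117.339) → (166.325,107.391) → (171.960,98.957) → (180.394,93.322) → (190.342,91.343) → (200.290,93.322) → (208.724,98.957) → (214.359,107.391) → (216.338,117.339), returning to the start.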